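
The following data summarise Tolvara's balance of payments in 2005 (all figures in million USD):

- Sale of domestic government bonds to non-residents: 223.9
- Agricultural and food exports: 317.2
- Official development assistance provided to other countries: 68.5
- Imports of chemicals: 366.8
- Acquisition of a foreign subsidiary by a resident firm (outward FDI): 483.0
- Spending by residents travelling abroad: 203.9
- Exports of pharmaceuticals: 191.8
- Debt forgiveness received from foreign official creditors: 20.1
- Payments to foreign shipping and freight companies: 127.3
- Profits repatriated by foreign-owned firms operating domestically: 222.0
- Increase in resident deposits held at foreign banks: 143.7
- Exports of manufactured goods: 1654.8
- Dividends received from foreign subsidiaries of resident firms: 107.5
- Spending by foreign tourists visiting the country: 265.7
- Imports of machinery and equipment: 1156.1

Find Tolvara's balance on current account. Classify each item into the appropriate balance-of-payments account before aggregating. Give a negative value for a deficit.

Goods: 191.8 + 317.2 + 1654.8 - 366.8 - 1156.1 = 640.9
Services: -127.3 + 265.7 - 203.9 = -65.5
Primary income: 107.5 - 222.0 = -114.5
Secondary income: -68.5
Current account = 640.9 + (-65.5) + (-114.5) + (-68.5) = 392.4
(Excluded from the current account — financial account: sale of domestic government bonds to non-residents 223.9, acquisition of a foreign subsidiary by a resident firm (outward FDI) 483.0, increase in resident deposits held at foreign banks 143.7; capital account: debt forgiveness received from foreign official creditors 20.1.)

392.4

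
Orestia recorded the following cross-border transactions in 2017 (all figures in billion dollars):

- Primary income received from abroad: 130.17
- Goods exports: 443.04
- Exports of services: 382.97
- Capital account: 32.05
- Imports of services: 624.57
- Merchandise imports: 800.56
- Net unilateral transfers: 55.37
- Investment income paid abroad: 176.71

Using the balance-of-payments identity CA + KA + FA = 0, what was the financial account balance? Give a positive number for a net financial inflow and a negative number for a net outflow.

558.24

Goods balance = 443.04 - 800.56 = -357.52
Services balance = 382.97 - 624.57 = -241.60
Trade balance (goods + services) = -357.52 + (-241.60) = -599.12
Net primary income = 130.17 - 176.71 = -46.54
Net secondary income = 55.37
Current account = -599.12 + (-46.54) + 55.37 = -590.29
Financial account = -(-590.29 + 32.05) = 558.24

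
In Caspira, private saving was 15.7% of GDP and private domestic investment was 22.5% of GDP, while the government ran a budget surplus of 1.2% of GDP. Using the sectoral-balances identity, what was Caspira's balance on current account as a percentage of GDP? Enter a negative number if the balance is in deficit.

By the sectoral-balances identity, CA = (S_private - I) + (T - G).
Private balance = 15.7 - 22.5 = -6.8
Government balance (T - G) = 1.2
CA = -6.8 + 1.2 = -5.6

-5.6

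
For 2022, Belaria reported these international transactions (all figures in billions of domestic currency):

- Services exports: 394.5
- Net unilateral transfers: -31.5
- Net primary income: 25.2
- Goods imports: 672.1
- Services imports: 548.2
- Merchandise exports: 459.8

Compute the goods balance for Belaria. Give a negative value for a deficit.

Goods balance = 459.8 - 672.1 = -212.3

-212.3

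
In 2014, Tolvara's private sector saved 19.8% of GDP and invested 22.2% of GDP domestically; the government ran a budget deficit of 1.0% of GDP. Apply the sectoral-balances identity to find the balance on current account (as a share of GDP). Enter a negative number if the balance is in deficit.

By the sectoral-balances identity, CA = (S_private - I) + (T - G).
Private balance = 19.8 - 22.2 = -2.4
Government balance (T - G) = -1.0
CA = -2.4 + (-1.0) = -3.4

-3.4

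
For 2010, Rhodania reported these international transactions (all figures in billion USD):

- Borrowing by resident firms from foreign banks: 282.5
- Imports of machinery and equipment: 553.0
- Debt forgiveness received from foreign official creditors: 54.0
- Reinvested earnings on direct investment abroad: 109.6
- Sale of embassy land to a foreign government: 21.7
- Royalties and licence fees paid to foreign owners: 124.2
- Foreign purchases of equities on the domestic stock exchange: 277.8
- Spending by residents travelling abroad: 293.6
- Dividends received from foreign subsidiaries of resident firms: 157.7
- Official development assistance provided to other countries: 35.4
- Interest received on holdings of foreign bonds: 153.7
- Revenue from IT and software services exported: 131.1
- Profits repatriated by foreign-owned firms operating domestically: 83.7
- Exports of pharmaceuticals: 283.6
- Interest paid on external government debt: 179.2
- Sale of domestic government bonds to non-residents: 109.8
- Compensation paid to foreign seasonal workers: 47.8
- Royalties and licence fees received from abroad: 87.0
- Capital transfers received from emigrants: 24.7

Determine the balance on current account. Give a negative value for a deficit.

Goods: -553.0 + 283.6 = -269.4
Services: 131.1 - 124.2 + 87.0 - 293.6 = -199.7
Primary income: -83.7 + 153.7 - 179.2 + 157.7 - 47.8 + 109.6 = 110.3
Secondary income: -35.4
Current account = (-269.4) + (-199.7) + 110.3 + (-35.4) = -394.2
(Excluded from the current account — financial account: borrowing by resident firms from foreign banks 282.5, foreign purchases of equities on the domestic stock exchange 277.8, sale of domestic government bonds to non-residents 109.8; capital account: debt forgiveness received from foreign official creditors 54.0, sale of embassy land to a foreign government 21.7, capital transfers received from emigrants 24.7.)

-394.2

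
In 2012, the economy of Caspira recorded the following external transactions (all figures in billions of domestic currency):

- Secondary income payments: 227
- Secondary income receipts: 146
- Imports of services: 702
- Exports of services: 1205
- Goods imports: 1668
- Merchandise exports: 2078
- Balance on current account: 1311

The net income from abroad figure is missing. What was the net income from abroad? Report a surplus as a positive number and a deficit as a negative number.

Current account = goods balance + services balance + net primary income + net secondary income
Sum of the known components = 832
Net income from abroad = CA - (known components) = 1311 - 832 = 479

479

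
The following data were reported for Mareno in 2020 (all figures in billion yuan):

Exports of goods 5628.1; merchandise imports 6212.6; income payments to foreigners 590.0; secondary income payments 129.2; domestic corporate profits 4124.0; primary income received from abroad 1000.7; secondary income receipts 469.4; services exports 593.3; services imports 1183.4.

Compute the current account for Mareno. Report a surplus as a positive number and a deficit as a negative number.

Goods balance = 5628.1 - 6212.6 = -584.5
Services balance = 593.3 - 1183.4 = -590.1
Trade balance (goods + services) = -584.5 + (-590.1) = -1174.6
Net primary income = 1000.7 - 590.0 = 410.7
Net secondary income = 469.4 - 129.2 = 340.2
Current account = -1174.6 + 410.7 + 340.2 = -423.7

-423.7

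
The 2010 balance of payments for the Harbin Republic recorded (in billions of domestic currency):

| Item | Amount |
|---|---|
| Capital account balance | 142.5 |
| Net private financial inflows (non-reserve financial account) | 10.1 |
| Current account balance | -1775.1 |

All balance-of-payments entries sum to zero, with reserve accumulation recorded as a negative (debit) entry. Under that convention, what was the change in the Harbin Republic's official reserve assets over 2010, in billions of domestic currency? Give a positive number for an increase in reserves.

Official reserve transactions balance = -((-1775.1) + 142.5 + 10.1) = 1622.5
An accumulation of reserves is recorded as a debit (negative entry), so the change in the stock of reserves is the negative of that balance.
Change in official reserves = -(1622.5) = -1622.5

-1622.5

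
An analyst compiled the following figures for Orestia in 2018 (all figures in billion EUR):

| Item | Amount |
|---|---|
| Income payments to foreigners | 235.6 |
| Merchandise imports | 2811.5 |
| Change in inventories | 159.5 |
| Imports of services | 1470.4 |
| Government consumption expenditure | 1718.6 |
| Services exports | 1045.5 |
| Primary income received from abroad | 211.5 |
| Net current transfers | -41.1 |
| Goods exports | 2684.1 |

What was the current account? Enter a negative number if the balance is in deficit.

Goods balance = 2684.1 - 2811.5 = -127.4
Services balance = 1045.5 - 1470.4 = -424.9
Trade balance (goods + services) = -127.4 + (-424.9) = -552.3
Net primary income = 211.5 - 235.6 = -24.1
Net secondary income = -41.1
Current account = -552.3 + (-24.1) + (-41.1) = -617.5

-617.5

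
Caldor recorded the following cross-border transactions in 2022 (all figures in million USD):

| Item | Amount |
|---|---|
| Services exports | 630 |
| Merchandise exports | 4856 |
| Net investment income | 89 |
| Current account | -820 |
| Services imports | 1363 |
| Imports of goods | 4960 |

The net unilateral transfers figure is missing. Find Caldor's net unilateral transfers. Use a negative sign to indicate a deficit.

-72

Current account = goods balance + services balance + net primary income + net secondary income
Sum of the known components = -748
Net unilateral transfers = CA - (known components) = -820 - (-748) = -72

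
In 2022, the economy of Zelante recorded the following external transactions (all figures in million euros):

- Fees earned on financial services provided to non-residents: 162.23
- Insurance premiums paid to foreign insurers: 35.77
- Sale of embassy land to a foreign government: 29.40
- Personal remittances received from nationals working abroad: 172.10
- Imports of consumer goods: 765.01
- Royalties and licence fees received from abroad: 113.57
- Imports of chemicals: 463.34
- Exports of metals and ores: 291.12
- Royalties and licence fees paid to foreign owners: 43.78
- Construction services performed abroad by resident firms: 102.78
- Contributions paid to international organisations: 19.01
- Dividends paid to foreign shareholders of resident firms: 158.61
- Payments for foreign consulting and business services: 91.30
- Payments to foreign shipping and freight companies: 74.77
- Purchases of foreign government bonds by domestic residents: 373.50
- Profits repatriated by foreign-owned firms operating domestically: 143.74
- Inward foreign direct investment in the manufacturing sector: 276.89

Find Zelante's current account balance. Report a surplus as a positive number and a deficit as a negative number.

-953.53

Goods: 291.12 - 463.34 - 765.01 = -937.23
Services: -35.77 - 91.30 - 74.77 + 113.57 + 102.78 + 162.23 - 43.78 = 132.96
Primary income: -143.74 - 158.61 = -302.35
Secondary income: -19.01 + 172.10 = 153.09
Current account = (-937.23) + 132.96 + (-302.35) + 153.09 = -953.53
(Excluded from the current account — capital account: sale of embassy land to a foreign government 29.40; financial account: purchases of foreign government bonds by domestic residents 373.50, inward foreign direct investment in the manufacturing sector 276.89.)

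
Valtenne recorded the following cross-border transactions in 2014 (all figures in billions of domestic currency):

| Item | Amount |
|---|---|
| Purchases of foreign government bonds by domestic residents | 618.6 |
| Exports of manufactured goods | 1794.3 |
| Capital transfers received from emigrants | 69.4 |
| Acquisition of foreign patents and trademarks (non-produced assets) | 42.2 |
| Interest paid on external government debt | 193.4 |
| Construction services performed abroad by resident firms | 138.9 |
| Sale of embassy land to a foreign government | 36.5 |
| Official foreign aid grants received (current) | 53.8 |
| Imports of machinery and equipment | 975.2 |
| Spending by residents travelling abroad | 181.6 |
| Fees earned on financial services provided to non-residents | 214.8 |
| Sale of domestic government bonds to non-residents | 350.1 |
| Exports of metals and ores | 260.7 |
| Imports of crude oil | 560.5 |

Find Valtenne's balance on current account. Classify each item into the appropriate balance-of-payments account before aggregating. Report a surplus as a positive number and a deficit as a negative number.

551.8

Goods: 1794.3 - 975.2 + 260.7 - 560.5 = 519.3
Services: 214.8 - 181.6 + 138.9 = 172.1
Primary income: -193.4
Secondary income: 53.8
Current account = 519.3 + 172.1 + (-193.4) + 53.8 = 551.8
(Excluded from the current account — financial account: purchases of foreign government bonds by domestic residents 618.6, sale of domestic government bonds to non-residents 350.1; capital account: capital transfers received from emigrants 69.4, acquisition of foreign patents and trademarks (non-produced assets) 42.2, sale of embassy land to a foreign government 36.5.)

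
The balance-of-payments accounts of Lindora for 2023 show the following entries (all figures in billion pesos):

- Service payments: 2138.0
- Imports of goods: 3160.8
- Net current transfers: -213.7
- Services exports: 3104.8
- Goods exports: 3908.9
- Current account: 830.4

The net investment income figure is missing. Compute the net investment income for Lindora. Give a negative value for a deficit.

-670.8

Current account = goods balance + services balance + net primary income + net secondary income
Sum of the known components = 1501.2
Net investment income = CA - (known components) = 830.4 - 1501.2 = -670.8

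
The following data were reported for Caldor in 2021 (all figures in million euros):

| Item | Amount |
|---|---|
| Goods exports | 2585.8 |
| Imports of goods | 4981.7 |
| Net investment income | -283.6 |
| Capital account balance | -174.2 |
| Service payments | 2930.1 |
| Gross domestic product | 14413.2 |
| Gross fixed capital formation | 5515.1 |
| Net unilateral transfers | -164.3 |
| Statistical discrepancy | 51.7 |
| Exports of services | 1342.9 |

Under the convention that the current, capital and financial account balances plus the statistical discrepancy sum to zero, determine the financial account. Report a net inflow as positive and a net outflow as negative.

Goods balance = 2585.8 - 4981.7 = -2395.9
Services balance = 1342.9 - 2930.1 = -1587.2
Trade balance (goods + services) = -2395.9 + (-1587.2) = -3983.1
Net primary income = -283.6
Net secondary income = -164.3
Current account = -3983.1 + (-283.6) + (-164.3) = -4431.0
Financial account = -(-4431.0 + (-174.2) + 51.7) = 4553.5

4553.5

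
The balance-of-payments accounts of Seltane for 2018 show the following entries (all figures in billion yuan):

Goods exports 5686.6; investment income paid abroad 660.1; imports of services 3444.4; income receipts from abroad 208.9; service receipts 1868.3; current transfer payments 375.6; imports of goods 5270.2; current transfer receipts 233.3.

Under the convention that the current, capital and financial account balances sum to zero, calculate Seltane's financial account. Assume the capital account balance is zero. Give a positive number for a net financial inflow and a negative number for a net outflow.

1753.2

Goods balance = 5686.6 - 5270.2 = 416.4
Services balance = 1868.3 - 3444.4 = -1576.1
Trade balance (goods + services) = 416.4 + (-1576.1) = -1159.7
Net primary income = 208.9 - 660.1 = -451.2
Net secondary income = 233.3 - 375.6 = -142.3
Current account = -1159.7 + (-451.2) + (-142.3) = -1753.2
Financial account = -(-1753.2) = 1753.2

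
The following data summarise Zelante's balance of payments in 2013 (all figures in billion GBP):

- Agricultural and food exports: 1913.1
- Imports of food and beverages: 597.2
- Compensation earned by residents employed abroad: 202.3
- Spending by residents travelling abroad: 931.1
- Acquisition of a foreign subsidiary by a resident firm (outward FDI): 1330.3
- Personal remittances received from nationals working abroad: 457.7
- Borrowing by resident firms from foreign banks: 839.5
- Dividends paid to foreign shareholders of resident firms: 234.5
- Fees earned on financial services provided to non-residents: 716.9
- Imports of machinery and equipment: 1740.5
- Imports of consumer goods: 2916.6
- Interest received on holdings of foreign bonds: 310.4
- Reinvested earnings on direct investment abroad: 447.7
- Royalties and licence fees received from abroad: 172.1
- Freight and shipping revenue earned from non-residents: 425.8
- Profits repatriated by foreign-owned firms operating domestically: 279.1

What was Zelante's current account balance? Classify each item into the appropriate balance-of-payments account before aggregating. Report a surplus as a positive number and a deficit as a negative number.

Goods: 1913.1 - 1740.5 - 597.2 - 2916.6 = -3341.2
Services: 716.9 + 425.8 - 931.1 + 172.1 = 383.7
Primary income: -234.5 + 447.7 + 310.4 + 202.3 - 279.1 = 446.8
Secondary income: 457.7
Current account = (-3341.2) + 383.7 + 446.8 + 457.7 = -2053.0
(Excluded from the current account — financial account: acquisition of a foreign subsidiary by a resident firm (outward FDI) 1330.3, borrowing by resident firms from foreign banks 839.5.)

-2053.0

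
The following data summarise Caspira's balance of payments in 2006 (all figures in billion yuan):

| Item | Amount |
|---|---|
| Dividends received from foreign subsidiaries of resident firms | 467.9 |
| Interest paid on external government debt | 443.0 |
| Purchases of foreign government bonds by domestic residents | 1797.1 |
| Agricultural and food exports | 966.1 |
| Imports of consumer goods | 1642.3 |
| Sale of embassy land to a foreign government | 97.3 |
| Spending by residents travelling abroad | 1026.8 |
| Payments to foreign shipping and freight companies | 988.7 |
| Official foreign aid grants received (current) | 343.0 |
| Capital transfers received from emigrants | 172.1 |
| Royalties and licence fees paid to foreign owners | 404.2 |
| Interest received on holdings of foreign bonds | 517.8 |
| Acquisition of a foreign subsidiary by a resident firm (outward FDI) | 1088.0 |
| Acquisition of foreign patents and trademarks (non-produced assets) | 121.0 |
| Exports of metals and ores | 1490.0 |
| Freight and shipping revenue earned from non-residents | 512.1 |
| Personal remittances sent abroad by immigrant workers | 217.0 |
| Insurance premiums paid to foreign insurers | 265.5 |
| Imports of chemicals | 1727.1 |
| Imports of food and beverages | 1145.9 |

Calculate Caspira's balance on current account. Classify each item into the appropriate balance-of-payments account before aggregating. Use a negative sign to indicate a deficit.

Goods: -1145.9 + 1490.0 + 966.1 - 1642.3 - 1727.1 = -2059.2
Services: 512.1 - 1026.8 - 404.2 - 265.5 - 988.7 = -2173.1
Primary income: -443.0 + 467.9 + 517.8 = 542.7
Secondary income: -217.0 + 343.0 = 126.0
Current account = (-2059.2) + (-2173.1) + 542.7 + 126.0 = -3563.6
(Excluded from the current account — financial account: purchases of foreign government bonds by domestic residents 1797.1, acquisition of a foreign subsidiary by a resident firm (outward FDI) 1088.0; capital account: sale of embassy land to a foreign government 97.3, capital transfers received from emigrants 172.1, acquisition of foreign patents and trademarks (non-produced assets) 121.0.)

-3563.6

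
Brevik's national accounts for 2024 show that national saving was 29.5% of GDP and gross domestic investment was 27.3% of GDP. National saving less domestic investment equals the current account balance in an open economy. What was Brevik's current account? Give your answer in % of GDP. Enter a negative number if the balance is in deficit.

S - I = CA (net lending to the rest of the world).
CA = S - I = 29.5 - 27.3 = 2.2

2.2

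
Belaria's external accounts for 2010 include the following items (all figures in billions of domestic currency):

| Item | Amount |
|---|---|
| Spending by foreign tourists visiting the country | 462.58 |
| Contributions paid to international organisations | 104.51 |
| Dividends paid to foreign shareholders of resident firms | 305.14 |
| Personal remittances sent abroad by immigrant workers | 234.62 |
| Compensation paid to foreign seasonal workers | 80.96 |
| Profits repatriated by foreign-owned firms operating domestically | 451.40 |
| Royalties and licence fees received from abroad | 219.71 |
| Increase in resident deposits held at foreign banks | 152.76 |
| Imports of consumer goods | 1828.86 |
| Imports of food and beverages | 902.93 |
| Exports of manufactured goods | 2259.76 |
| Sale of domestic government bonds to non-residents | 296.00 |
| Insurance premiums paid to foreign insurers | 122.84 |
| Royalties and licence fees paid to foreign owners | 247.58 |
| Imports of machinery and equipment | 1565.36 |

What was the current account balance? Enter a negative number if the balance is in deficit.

Goods: -1565.36 - 902.93 + 2259.76 - 1828.86 = -2037.39
Services: -122.84 + 462.58 + 219.71 - 247.58 = 311.87
Primary income: -451.40 - 305.14 - 80.96 = -837.50
Secondary income: -234.62 - 104.51 = -339.13
Current account = (-2037.39) + 311.87 + (-837.50) + (-339.13) = -2902.15
(Excluded from the current account — financial account: increase in resident deposits held at foreign banks 152.76, sale of domestic government bonds to non-residents 296.00.)

-2902.15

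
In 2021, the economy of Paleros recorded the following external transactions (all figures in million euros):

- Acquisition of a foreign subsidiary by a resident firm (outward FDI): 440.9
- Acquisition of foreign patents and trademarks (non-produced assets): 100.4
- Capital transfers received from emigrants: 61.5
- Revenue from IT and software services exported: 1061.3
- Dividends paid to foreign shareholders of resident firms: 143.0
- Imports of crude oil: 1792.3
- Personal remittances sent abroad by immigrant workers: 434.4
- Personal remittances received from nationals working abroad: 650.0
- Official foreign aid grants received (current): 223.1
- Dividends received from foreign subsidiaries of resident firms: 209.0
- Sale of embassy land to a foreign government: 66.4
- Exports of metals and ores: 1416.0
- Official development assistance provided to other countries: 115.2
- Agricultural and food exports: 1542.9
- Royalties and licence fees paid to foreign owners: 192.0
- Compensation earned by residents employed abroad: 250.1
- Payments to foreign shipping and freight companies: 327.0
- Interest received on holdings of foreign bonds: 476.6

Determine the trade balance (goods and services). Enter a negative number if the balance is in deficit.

1708.9

Goods: 1542.9 + 1416.0 - 1792.3 = 1166.6
Services: -192.0 + 1061.3 - 327.0 = 542.3
Trade balance = 1166.6 + 542.3 = 1708.9
(Excluded from the trade balance — financial account: acquisition of a foreign subsidiary by a resident firm (outward FDI) 440.9; capital account: acquisition of foreign patents and trademarks (non-produced assets) 100.4, capital transfers received from emigrants 61.5, sale of embassy land to a foreign government 66.4; primary income: dividends paid to foreign shareholders of resident firms 143.0, dividends received from foreign subsidiaries of resident firms 209.0, compensation earned by residents employed abroad 250.1, interest received on holdings of foreign bonds 476.6; secondary income: personal remittances sent abroad by immigrant workers 434.4, personal remittances received from nationals working abroad 650.0, official foreign aid grants received (current) 223.1, official development assistance provided to other countries 115.2.)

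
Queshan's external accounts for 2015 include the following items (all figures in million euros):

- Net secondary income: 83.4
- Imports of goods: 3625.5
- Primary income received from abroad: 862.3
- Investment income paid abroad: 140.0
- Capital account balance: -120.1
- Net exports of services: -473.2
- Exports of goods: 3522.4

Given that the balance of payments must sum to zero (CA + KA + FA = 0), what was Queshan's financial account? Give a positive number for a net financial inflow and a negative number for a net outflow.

-109.3

Goods balance = 3522.4 - 3625.5 = -103.1
Services balance = -473.2
Trade balance (goods + services) = -103.1 + (-473.2) = -576.3
Net primary income = 862.3 - 140.0 = 722.3
Net secondary income = 83.4
Current account = -576.3 + 722.3 + 83.4 = 229.4
Financial account = -(229.4 + (-120.1)) = -109.3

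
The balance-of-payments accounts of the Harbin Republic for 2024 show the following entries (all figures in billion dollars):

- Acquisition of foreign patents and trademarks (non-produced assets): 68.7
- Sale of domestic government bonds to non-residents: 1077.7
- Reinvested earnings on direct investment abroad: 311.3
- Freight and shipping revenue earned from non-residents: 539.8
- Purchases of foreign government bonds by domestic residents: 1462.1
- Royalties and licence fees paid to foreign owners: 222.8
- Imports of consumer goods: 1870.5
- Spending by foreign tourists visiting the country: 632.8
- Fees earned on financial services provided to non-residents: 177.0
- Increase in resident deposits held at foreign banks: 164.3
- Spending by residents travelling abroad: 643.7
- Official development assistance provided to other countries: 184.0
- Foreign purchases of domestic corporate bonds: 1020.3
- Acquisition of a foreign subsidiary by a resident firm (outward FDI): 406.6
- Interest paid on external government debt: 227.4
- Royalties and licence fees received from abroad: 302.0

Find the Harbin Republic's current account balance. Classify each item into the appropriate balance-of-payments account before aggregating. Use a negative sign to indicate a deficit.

Goods: -1870.5
Services: 632.8 + 177.0 - 643.7 + 539.8 - 222.8 + 302.0 = 785.1
Primary income: -227.4 + 311.3 = 83.9
Secondary income: -184.0
Current account = (-1870.5) + 785.1 + 83.9 + (-184.0) = -1185.5
(Excluded from the current account — capital account: acquisition of foreign patents and trademarks (non-produced assets) 68.7; financial account: sale of domestic government bonds to non-residents 1077.7, purchases of foreign government bonds by domestic residents 1462.1, increase in resident deposits held at foreign banks 164.3, foreign purchases of domestic corporate bonds 1020.3, acquisition of a foreign subsidiary by a resident firm (outward FDI) 406.6.)

-1185.5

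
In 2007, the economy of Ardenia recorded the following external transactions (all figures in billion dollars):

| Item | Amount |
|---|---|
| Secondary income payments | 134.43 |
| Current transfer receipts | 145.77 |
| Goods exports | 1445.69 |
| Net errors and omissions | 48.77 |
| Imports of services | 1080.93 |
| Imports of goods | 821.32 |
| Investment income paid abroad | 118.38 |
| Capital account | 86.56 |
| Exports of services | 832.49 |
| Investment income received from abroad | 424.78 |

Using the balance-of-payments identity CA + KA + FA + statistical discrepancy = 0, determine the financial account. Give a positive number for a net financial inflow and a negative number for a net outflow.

-829.00

Goods balance = 1445.69 - 821.32 = 624.37
Services balance = 832.49 - 1080.93 = -248.44
Trade balance (goods + services) = 624.37 + (-248.44) = 375.93
Net primary income = 424.78 - 118.38 = 306.40
Net secondary income = 145.77 - 134.43 = 11.34
Current account = 375.93 + 306.40 + 11.34 = 693.67
Financial account = -(693.67 + 86.56 + 48.77) = -829.00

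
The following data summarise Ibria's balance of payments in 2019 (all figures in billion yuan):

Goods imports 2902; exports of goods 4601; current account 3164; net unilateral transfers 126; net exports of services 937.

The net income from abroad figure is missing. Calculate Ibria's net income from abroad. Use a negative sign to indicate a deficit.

402

Current account = goods balance + services balance + net primary income + net secondary income
Sum of the known components = 2762
Net income from abroad = CA - (known components) = 3164 - 2762 = 402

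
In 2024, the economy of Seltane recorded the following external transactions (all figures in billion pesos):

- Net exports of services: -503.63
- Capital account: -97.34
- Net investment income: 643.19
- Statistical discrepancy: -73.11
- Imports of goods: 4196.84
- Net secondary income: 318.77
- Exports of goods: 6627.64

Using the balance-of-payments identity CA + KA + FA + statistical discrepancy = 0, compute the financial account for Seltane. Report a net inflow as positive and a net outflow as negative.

-2718.68

Goods balance = 6627.64 - 4196.84 = 2430.80
Services balance = -503.63
Trade balance (goods + services) = 2430.80 + (-503.63) = 1927.17
Net primary income = 643.19
Net secondary income = 318.77
Current account = 1927.17 + 643.19 + 318.77 = 2889.13
Financial account = -(2889.13 + (-97.34) + (-73.11)) = -2718.68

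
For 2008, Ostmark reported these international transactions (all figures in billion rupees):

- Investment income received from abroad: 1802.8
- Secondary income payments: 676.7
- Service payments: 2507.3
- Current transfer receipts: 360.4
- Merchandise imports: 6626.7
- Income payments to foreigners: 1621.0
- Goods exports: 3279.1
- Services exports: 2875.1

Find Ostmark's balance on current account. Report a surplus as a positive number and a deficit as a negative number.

-3114.3

Goods balance = 3279.1 - 6626.7 = -3347.6
Services balance = 2875.1 - 2507.3 = 367.8
Trade balance (goods + services) = -3347.6 + 367.8 = -2979.8
Net primary income = 1802.8 - 1621.0 = 181.8
Net secondary income = 360.4 - 676.7 = -316.3
Current account = -2979.8 + 181.8 + (-316.3) = -3114.3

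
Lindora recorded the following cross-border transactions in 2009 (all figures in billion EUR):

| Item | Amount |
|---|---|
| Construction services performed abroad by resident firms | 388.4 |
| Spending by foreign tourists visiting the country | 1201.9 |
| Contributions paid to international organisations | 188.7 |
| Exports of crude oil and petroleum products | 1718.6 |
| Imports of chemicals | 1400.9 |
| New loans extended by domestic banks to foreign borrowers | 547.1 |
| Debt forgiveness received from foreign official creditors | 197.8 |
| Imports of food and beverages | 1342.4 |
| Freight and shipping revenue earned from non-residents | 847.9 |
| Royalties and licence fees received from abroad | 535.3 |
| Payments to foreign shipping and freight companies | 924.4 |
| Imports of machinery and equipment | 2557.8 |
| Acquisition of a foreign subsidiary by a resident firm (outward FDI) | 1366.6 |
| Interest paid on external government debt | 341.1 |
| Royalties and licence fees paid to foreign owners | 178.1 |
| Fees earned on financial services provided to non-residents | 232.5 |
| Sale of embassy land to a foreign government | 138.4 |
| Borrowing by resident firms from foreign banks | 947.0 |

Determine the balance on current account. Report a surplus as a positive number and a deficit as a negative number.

Goods: -1342.4 - 1400.9 - 2557.8 + 1718.6 = -3582.5
Services: -178.1 + 535.3 + 232.5 + 847.9 - 924.4 + 1201.9 + 388.4 = 2103.5
Primary income: -341.1
Secondary income: -188.7
Current account = (-3582.5) + 2103.5 + (-341.1) + (-188.7) = -2008.8
(Excluded from the current account — financial account: new loans extended by domestic banks to foreign borrowers 547.1, acquisition of a foreign subsidiary by a resident firm (outward FDI) 1366.6, borrowing by resident firms from foreign banks 947.0; capital account: debt forgiveness received from foreign official creditors 197.8, sale of embassy land to a foreign government 138.4.)

-2008.8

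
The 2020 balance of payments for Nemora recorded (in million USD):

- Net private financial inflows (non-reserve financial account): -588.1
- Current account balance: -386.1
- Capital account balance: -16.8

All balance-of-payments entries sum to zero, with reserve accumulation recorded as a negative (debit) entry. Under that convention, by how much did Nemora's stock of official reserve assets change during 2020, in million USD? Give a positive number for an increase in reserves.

Official reserve transactions balance = -((-386.1) + (-16.8) + (-588.1)) = 991.0
An accumulation of reserves is recorded as a debit (negative entry), so the change in the stock of reserves is the negative of that balance.
Change in official reserves = -(991.0) = -991.0

-991.0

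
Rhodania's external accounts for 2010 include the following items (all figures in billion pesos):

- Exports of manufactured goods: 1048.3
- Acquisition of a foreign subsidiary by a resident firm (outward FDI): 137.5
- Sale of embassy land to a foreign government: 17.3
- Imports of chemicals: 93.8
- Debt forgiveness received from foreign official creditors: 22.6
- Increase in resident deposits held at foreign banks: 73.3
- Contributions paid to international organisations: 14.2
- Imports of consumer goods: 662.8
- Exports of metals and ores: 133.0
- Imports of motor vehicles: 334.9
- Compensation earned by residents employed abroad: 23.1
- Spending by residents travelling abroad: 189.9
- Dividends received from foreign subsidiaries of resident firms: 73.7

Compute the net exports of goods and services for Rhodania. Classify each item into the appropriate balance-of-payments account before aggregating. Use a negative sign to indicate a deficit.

Goods: -662.8 - 334.9 + 133.0 + 1048.3 - 93.8 = 89.8
Services: -189.9
Trade balance = 89.8 + (-189.9) = -100.1
(Excluded from the trade balance — financial account: acquisition of a foreign subsidiary by a resident firm (outward FDI) 137.5, increase in resident deposits held at foreign banks 73.3; capital account: sale of embassy land to a foreign government 17.3, debt forgiveness received from foreign official creditors 22.6; secondary income: contributions paid to international organisations 14.2; primary income: compensation earned by residents employed abroad 23.1, dividends received from foreign subsidiaries of resident firms 73.7.)

-100.1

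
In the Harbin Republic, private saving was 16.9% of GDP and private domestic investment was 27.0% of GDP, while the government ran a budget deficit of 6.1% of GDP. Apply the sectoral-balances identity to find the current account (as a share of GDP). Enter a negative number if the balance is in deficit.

-16.2

By the sectoral-balances identity, CA = (S_private - I) + (T - G).
Private balance = 16.9 - 27.0 = -10.1
Government balance (T - G) = -6.1
CA = -10.1 + (-6.1) = -16.2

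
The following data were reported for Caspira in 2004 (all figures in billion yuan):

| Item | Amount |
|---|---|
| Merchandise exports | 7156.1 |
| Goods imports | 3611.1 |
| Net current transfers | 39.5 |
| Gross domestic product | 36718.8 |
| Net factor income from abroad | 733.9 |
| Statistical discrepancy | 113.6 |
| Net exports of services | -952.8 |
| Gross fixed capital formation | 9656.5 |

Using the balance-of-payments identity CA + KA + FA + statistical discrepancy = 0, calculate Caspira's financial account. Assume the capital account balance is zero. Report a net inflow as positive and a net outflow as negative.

Goods balance = 7156.1 - 3611.1 = 3545.0
Services balance = -952.8
Trade balance (goods + services) = 3545.0 + (-952.8) = 2592.2
Net primary income = 733.9
Net secondary income = 39.5
Current account = 2592.2 + 733.9 + 39.5 = 3365.6
Financial account = -(3365.6 + 113.6) = -3479.2

-3479.2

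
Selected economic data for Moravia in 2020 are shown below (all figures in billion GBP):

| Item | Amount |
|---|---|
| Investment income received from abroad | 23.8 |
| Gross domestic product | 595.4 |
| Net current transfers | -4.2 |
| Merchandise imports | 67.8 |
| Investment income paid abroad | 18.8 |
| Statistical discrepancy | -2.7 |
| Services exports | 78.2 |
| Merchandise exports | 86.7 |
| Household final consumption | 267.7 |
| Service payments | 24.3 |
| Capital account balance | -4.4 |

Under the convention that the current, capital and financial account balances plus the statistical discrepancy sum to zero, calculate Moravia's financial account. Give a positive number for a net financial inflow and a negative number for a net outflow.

-66.5

Goods balance = 86.7 - 67.8 = 18.9
Services balance = 78.2 - 24.3 = 53.9
Trade balance (goods + services) = 18.9 + 53.9 = 72.8
Net primary income = 23.8 - 18.8 = 5.0
Net secondary income = -4.2
Current account = 72.8 + 5.0 + (-4.2) = 73.6
Financial account = -(73.6 + (-4.4) + (-2.7)) = -66.5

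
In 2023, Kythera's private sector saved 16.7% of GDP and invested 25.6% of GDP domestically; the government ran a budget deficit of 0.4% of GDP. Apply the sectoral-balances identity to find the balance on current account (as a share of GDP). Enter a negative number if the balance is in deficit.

By the sectoral-balances identity, CA = (S_private - I) + (T - G).
Private balance = 16.7 - 25.6 = -8.9
Government balance (T - G) = -0.4
CA = -8.9 + (-0.4) = -9.3

-9.3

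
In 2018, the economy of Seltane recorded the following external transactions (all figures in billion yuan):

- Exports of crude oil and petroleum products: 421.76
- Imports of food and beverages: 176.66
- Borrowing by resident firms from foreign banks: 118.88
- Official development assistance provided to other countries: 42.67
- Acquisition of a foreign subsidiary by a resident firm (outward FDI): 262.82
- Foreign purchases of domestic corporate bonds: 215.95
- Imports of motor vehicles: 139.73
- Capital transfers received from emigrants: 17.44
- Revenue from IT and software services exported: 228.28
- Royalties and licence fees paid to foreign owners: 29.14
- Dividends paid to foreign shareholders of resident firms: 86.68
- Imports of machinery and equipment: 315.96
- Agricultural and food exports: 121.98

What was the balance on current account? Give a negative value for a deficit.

Goods: -315.96 - 139.73 + 121.98 + 421.76 - 176.66 = -88.61
Services: -29.14 + 228.28 = 199.14
Primary income: -86.68
Secondary income: -42.67
Current account = (-88.61) + 199.14 + (-86.68) + (-42.67) = -18.82
(Excluded from the current account — financial account: borrowing by resident firms from foreign banks 118.88, acquisition of a foreign subsidiary by a resident firm (outward FDI) 262.82, foreign purchases of domestic corporate bonds 215.95; capital account: capital transfers received from emigrants 17.44.)

-18.82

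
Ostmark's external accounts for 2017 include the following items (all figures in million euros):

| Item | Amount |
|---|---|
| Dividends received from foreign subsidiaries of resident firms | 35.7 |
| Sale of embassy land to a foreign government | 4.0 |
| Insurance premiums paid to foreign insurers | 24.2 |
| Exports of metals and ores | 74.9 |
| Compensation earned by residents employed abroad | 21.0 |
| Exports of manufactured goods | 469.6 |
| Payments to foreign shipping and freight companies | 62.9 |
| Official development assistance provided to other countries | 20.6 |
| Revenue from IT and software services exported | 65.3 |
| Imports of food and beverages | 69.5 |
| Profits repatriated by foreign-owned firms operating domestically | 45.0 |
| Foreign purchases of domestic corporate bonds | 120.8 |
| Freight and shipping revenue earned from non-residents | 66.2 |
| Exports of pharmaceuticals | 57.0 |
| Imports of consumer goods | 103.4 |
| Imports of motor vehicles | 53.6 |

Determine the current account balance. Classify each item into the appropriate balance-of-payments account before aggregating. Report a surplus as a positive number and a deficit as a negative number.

Goods: -69.5 + 57.0 + 469.6 + 74.9 - 53.6 - 103.4 = 375.0
Services: -62.9 - 24.2 + 65.3 + 66.2 = 44.4
Primary income: 21.0 + 35.7 - 45.0 = 11.7
Secondary income: -20.6
Current account = 375.0 + 44.4 + 11.7 + (-20.6) = 410.5
(Excluded from the current account — capital account: sale of embassy land to a foreign government 4.0; financial account: foreign purchases of domestic corporate bonds 120.8.)

410.5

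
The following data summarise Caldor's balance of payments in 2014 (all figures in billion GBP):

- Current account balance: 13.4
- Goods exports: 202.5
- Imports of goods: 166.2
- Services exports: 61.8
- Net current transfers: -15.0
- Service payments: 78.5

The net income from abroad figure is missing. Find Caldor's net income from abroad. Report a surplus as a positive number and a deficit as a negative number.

8.8

Current account = goods balance + services balance + net primary income + net secondary income
Sum of the known components = 4.6
Net income from abroad = CA - (known components) = 13.4 - 4.6 = 8.8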